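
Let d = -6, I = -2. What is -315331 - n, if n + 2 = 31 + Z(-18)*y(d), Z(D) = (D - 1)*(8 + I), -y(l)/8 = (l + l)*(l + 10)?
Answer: -271584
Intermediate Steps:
y(l) = -16*l*(10 + l) (y(l) = -8*(l + l)*(l + 10) = -8*2*l*(10 + l) = -16*l*(10 + l))
Z(D) = -6 + 6*D (Z(D) = (D - 1)*(8 - 2) = (-1 + D)*6 = -6 + 6*D)
n = -43747 (n = -2 + (31 + (-6 + 6*(-18))*(-16*(-6)*(10 - 6))) = -2 + (31 + (-6 - 108)*(-16*(-6)*4)) = -2 + (31 - 114*384) = -2 + (31 - 43776) = -2 - 43745 = -43747)
-315331 - n = -315331 - 1*(-43747) = -315331 + 43747 = -271584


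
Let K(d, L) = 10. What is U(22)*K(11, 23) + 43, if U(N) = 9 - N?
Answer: -87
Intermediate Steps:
U(22)*K(11, 23) + 43 = (9 - 1*22)*10 + 43 = (9 - 22)*10 + 43 = -13*10 + 43 = -130 + 43 = -87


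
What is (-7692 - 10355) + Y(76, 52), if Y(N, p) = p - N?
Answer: -18071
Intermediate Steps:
(-7692 - 10355) + Y(76, 52) = (-7692 - 10355) + (52 - 1*76) = -18047 + (52 - 76) = -18047 - 24 = -18071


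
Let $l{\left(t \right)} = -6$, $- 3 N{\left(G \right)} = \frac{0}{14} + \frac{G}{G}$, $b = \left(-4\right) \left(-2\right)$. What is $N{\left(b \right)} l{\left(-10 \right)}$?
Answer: $2$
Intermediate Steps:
$b = 8$
$N{\left(G \right)} = - \frac{1}{3}$ ($N{\left(G \right)} = - \frac{\frac{0}{14} + \frac{G}{G}}{3} = - \frac{0 \cdot \frac{1}{14} + 1}{3} = - \frac{0 + 1}{3} = \left(- \frac{1}{3}\right) 1 = - \frac{1}{3}$)
$N{\left(b \right)} l{\left(-10 \right)} = \left(- \frac{1}{3}\right) \left(-6\right) = 2$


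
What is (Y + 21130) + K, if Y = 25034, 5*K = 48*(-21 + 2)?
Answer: 229908/5 ≈ 45982.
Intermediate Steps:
K = -912/5 (K = (48*(-21 + 2))/5 = (48*(-19))/5 = (1/5)*(-912) = -912/5 ≈ -182.40)
(Y + 21130) + K = (25034 + 21130) - 912/5 = 46164 - 912/5 = 229908/5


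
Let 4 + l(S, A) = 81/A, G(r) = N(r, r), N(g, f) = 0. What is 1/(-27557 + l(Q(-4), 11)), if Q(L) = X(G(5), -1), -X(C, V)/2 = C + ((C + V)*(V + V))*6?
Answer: -11/303090 ≈ -3.6293e-5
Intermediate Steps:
G(r) = 0
X(C, V) = -2*C - 24*V*(C + V) (X(C, V) = -2*(C + ((C + V)*(V + V))*6) = -2*(C + ((C + V)*(2*V))*6) = -2*(C + (2*V*(C + V))*6) = -2*(C + 12*V*(C + V)) = -2*C - 24*V*(C + V))
Q(L) = -24 (Q(L) = -24*(-1)² - 2*0 - 24*0*(-1) = -24*1 + 0 + 0 = -24 + 0 + 0 = -24)
l(S, A) = -4 + 81/A
1/(-27557 + l(Q(-4), 11)) = 1/(-27557 + (-4 + 81/11)) = 1/(-27557 + 37/11) = 1/(-303090/11) = -11/303090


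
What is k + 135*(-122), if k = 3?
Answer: -16467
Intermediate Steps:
k + 135*(-122) = 3 + 135*(-122) = 3 - 16470 = -16467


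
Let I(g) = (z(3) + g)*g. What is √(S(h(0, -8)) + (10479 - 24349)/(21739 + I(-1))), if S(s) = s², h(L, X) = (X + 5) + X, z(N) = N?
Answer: √56870665259/21737 ≈ 10.971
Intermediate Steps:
h(L, X) = 5 + 2*X (h(L, X) = (5 + X) + X = 5 + 2*X)
I(g) = g*(3 + g) (I(g) = (3 + g)*g = g*(3 + g))
√(S(h(0, -8)) + (10479 - 24349)/(21739 + I(-1))) = √((5 + 2*(-8))² + (10479 - 24349)/(21739 - (3 - 1))) = √((5 - 16)² - 13870/(21739 - 1*2)) = √((-11)² - 13870/(21739 - 2)) = √(121 - 13870/21737) = √(2616307/21737) = √56870665259/21737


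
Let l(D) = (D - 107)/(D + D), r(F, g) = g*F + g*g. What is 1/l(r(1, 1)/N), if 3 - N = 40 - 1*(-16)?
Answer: 4/5673 ≈ 0.00070509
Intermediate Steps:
r(F, g) = g**2 + F*g (r(F, g) = F*g + g**2 = g**2 + F*g)
N = -53 (N = 3 - (40 - 1*(-16)) = 3 - (40 + 16) = 3 - 1*56 = 3 - 56 = -53)
l(D) = (-107 + D)/(2*D) (l(D) = (-107 + D)/((2*D)) = (-107 + D)*(1/(2*D)) = (-107 + D)/(2*D))
1/l(r(1, 1)/N) = 1/((-107 + (1*(1 + 1))/(-53))/(2*(((1*(1 + 1))/(-53))))) = 1/((-107 + (1*2)*(-1/53))/(2*(((1*2)*(-1/53))))) = 1/((-107 + 2*(-1/53))/(2*((2*(-1/53))))) = 1/((-107 - 2/53)/(2*(-2/53))) = 1/((1/2)*(-53/2)*(-5673/53)) = 1/(5673/4) = 4/5673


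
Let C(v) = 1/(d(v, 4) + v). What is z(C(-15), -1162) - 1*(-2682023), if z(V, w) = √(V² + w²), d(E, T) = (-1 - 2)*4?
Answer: 2682023 + √984327877/27 ≈ 2.6832e+6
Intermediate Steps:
d(E, T) = -12 (d(E, T) = -3*4 = -12)
C(v) = 1/(-12 + v)
z(C(-15), -1162) - 1*(-2682023) = √((1/(-12 - 15))² + (-1162)²) - 1*(-2682023) = √((1/(-27))² + 1350244) + 2682023 = √((-1/27)² + 1350244) + 2682023 = √(1/729 + 1350244) + 2682023 = √(984327877/729) + 2682023 = √984327877/27 + 2682023 = 2682023 + √984327877/27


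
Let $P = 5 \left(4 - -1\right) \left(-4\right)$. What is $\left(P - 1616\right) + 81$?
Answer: $-1635$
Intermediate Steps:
$P = -100$ ($P = 5 \left(4 + 1\right) \left(-4\right) = 5 \cdot 5 \left(-4\right) = 25 \left(-4\right) = -100$)
$\left(P - 1616\right) + 81 = \left(-100 - 1616\right) + 81 = -1716 + 81 = -1635$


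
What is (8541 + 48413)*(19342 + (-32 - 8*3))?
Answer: 1098414844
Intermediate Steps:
(8541 + 48413)*(19342 + (-32 - 8*3)) = 56954*(19342 + (-32 - 24)) = 56954*(19342 - 56) = 56954*19286 = 1098414844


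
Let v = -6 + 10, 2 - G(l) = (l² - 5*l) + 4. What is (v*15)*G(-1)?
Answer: -480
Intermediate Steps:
G(l) = -2 - l² + 5*l (G(l) = 2 - ((l² - 5*l) + 4) = 2 - (4 + l² - 5*l) = 2 + (-4 - l² + 5*l) = -2 - l² + 5*l)
v = 4
(v*15)*G(-1) = (4*15)*(-2 - 1*(-1)² + 5*(-1)) = 60*(-2 - 1*1 - 5) = 60*(-2 - 1 - 5) = 60*(-8) = -480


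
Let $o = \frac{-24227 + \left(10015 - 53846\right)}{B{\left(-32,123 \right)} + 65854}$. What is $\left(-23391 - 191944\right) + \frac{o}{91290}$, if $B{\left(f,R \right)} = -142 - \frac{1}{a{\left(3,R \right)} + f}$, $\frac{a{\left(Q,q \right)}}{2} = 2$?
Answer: $- \frac{6028226118030029}{27994641455} \approx -2.1534 \cdot 10^{5}$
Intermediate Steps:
$a{\left(Q,q \right)} = 4$ ($a{\left(Q,q \right)} = 2 \cdot 2 = 4$)
$B{\left(f,R \right)} = -142 - \frac{1}{4 + f}$
$o = - \frac{1905624}{1839937}$ ($o = \frac{-24227 + \left(10015 - 53846\right)}{\frac{-569 - -4544}{4 - 32} + 65854} = \frac{-24227 - 43831}{\frac{-569 + 4544}{-28} + 65854} = - \frac{68058}{\left(- \frac{1}{28}\right) 3975 + 65854} = - \frac{68058}{- \frac{3975}{28} + 65854} = - \frac{68058}{\frac{1839937}{28}} = \left(-68058\right) \frac{28}{1839937} = - \frac{1905624}{1839937} \approx -1.0357$)
$\left(-23391 - 191944\right) + \frac{o}{91290} = \left(-23391 - 191944\right) - \frac{1905624}{1839937 \cdot 91290} = -215335 - \frac{317604}{27994641455} = - \frac{6028226118030029}{27994641455}$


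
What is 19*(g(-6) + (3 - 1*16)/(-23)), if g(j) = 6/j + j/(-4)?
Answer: 931/46 ≈ 20.239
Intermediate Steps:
g(j) = 6/j - j/4 (g(j) = 6/j + j*(-¼) = 6/j - j/4)
19*(g(-6) + (3 - 1*16)/(-23)) = 19*((6/(-6) - ¼*(-6)) + (3 - 1*16)/(-23)) = 19*((6*(-⅙) + 3/2) + (3 - 16)*(-1/23)) = 19*((-1 + 3/2) - 13*(-1/23)) = 19*(½ + 13/23) = 19*(49/46) = 931/46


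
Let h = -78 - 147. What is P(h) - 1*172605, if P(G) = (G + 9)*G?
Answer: -124005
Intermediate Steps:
h = -225
P(G) = G*(9 + G) (P(G) = (9 + G)*G = G*(9 + G))
P(h) - 1*172605 = -225*(9 - 225) - 1*172605 = -225*(-216) - 172605 = 48600 - 172605 = -124005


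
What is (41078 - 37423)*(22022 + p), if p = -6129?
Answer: 58088915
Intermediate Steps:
(41078 - 37423)*(22022 + p) = (41078 - 37423)*(22022 - 6129) = 3655*15893 = 58088915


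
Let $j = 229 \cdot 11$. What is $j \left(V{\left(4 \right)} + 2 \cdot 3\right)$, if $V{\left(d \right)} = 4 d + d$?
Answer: $65494$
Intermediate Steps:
$V{\left(d \right)} = 5 d$
$j = 2519$
$j \left(V{\left(4 \right)} + 2 \cdot 3\right) = 2519 \left(5 \cdot 4 + 2 \cdot 3\right) = 2519 \left(20 + 6\right) = 2519 \cdot 26 = 65494$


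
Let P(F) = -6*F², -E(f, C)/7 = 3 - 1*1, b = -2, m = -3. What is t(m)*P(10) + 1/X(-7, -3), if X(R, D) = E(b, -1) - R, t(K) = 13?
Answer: -54601/7 ≈ -7800.1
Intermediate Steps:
E(f, C) = -14 (E(f, C) = -7*(3 - 1*1) = -7*(3 - 1) = -7*2 = -14)
X(R, D) = -14 - R
t(m)*P(10) + 1/X(-7, -3) = 13*(-6*10²) + 1/(-14 - 1*(-7)) = 13*(-6*100) + 1/(-14 + 7) = 13*(-600) + 1/(-7) = -7800 - ⅐ = -54601/7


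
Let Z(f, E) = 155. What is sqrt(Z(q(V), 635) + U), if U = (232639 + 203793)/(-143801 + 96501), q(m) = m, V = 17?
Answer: sqrt(815341791)/2365 ≈ 12.074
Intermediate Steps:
U = -109108/11825 (U = 436432/(-47300) = 436432*(-1/47300) = -109108/11825 ≈ -9.2269)
sqrt(Z(q(V), 635) + U) = sqrt(155 - 109108/11825) = sqrt(1723767/11825) = sqrt(815341791)/2365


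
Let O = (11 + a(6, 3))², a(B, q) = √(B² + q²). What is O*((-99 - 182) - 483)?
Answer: -126824 - 50424*√5 ≈ -2.3958e+5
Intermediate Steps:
O = (11 + 3*√5)² (O = (11 + √(6² + 3²))² = (11 + √(36 + 9))² = (11 + √45)² = (11 + 3*√5)² ≈ 313.58)
O*((-99 - 182) - 483) = (166 + 66*√5)*((-99 - 182) - 483) = (166 + 66*√5)*(-281 - 483) = (166 + 66*√5)*(-764) = -126824 - 50424*√5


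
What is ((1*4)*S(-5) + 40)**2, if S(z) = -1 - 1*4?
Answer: 400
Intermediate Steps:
S(z) = -5 (S(z) = -1 - 4 = -5)
((1*4)*S(-5) + 40)**2 = ((1*4)*(-5) + 40)**2 = (4*(-5) + 40)**2 = (-20 + 40)**2 = 20**2 = 400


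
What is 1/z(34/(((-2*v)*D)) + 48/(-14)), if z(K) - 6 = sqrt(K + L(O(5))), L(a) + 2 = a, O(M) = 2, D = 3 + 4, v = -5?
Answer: 210/1363 - I*sqrt(3605)/1363 ≈ 0.15407 - 0.044051*I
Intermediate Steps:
D = 7
L(a) = -2 + a
z(K) = 6 + sqrt(K) (z(K) = 6 + sqrt(K + (-2 + 2)) = 6 + sqrt(K + 0) = 6 + sqrt(K))
1/z(34/(((-2*v)*D)) + 48/(-14)) = 1/(6 + sqrt(34/((-2*(-5)*7)) + 48/(-14))) = 1/(6 + sqrt(34/((10*7)) + 48*(-1/14))) = 1/(6 + sqrt(34/70 - 24/7)) = 1/(6 + sqrt(34*(1/70) - 24/7)) = 1/(6 + sqrt(17/35 - 24/7)) = 1/(6 + sqrt(-103/35)) = 1/(6 + I*sqrt(3605)/35)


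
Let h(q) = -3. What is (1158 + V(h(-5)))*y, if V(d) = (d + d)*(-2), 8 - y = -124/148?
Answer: 382590/37 ≈ 10340.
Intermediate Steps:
y = 327/37 (y = 8 - (-124)/148 = 8 - 1*(-31/37) = 8 + 31/37 = 327/37 ≈ 8.8378)
V(d) = -4*d (V(d) = (2*d)*(-2) = -4*d)
(1158 + V(h(-5)))*y = (1158 - 4*(-3))*(327/37) = (1158 + 12)*(327/37) = 1170*(327/37) = 382590/37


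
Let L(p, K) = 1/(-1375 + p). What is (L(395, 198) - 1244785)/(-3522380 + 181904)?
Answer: 406629767/1091222160 ≈ 0.37264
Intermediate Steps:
(L(395, 198) - 1244785)/(-3522380 + 181904) = (1/(-1375 + 395) - 1244785)/(-3522380 + 181904) = (1/(-980) - 1244785)/(-3340476) = (-1/980 - 1244785)*(-1/3340476) = -1219889301/980*(-1/3340476) = 406629767/1091222160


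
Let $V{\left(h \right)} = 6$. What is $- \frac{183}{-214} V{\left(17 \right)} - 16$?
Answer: $- \frac{1163}{107} \approx -10.869$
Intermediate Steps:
$- \frac{183}{-214} V{\left(17 \right)} - 16 = - \frac{183}{-214} \cdot 6 - 16 = \left(-183\right) \left(- \frac{1}{214}\right) 6 - 16 = \frac{183}{214} \cdot 6 - 16 = \frac{549}{107} - 16 = - \frac{1163}{107}$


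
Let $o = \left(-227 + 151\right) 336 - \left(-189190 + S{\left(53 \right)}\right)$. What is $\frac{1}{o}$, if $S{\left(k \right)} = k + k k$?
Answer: $\frac{1}{160792} \approx 6.2192 \cdot 10^{-6}$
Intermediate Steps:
$S{\left(k \right)} = k + k^{2}$
$o = 160792$ ($o = \left(-227 + 151\right) 336 + \left(189190 - 53 \left(1 + 53\right)\right) = \left(-76\right) 336 + \left(189190 - 53 \cdot 54\right) = -25536 + \left(189190 - 2862\right) = -25536 + 186328 = 160792$)
$\frac{1}{o} = \frac{1}{160792}$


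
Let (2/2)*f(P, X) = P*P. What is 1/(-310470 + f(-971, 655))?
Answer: 1/632371 ≈ 1.5813e-6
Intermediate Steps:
f(P, X) = P² (f(P, X) = P*P = P²)
1/(-310470 + f(-971, 655)) = 1/(-310470 + (-971)²) = 1/(-310470 + 942841) = 1/632371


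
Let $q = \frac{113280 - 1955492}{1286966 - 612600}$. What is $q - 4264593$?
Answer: $- \frac{1437949182625}{337183} \approx -4.2646 \cdot 10^{6}$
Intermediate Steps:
$q = - \frac{921106}{337183}$ ($q = - \frac{1842212}{674366} = \left(-1842212\right) \frac{1}{674366} = - \frac{921106}{337183} \approx -2.7318$)
$q - 4264593 = - \frac{921106}{337183} - 4264593 = - \frac{1437949182625}{337183}$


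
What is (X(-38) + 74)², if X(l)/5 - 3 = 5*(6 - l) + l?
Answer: 998001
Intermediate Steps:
X(l) = 165 - 20*l (X(l) = 15 + 5*(5*(6 - l) + l) = 15 + 5*((30 - 5*l) + l) = 15 + 5*(30 - 4*l) = 15 + (150 - 20*l) = 165 - 20*l)
(X(-38) + 74)² = ((165 - 20*(-38)) + 74)² = ((165 + 760) + 74)² = (925 + 74)² = 999² = 998001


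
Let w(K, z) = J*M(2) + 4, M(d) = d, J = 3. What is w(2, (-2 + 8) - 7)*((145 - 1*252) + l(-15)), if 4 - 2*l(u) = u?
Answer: -975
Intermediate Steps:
l(u) = 2 - u/2
w(K, z) = 10 (w(K, z) = 3*2 + 4 = 6 + 4 = 10)
w(2, (-2 + 8) - 7)*((145 - 1*252) + l(-15)) = 10*((145 - 1*252) + (2 - ½*(-15))) = 10*((145 - 252) + (2 + 15/2)) = 10*(-107 + 19/2) = 10*(-195/2) = -975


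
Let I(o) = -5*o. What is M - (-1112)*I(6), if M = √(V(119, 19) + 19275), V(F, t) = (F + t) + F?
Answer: -33360 + 2*√4883 ≈ -33220.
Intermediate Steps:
V(F, t) = t + 2*F
M = 2*√4883 (M = √((19 + 2*119) + 19275) = √((19 + 238) + 19275) = √(257 + 19275) = √19532 = 2*√4883 ≈ 139.76)
M - (-1112)*I(6) = 2*√4883 - (-1112)*(-5*6) = 2*√4883 - (-1112)*(-30) = 2*√4883 - 1*33360 = 2*√4883 - 33360 = -33360 + 2*√4883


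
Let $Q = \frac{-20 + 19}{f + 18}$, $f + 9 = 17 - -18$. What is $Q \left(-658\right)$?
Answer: $\frac{329}{22} \approx 14.955$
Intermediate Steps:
$f = 26$ ($f = -9 + \left(17 - -18\right) = -9 + \left(17 + 18\right) = -9 + 35 = 26$)
$Q = - \frac{1}{44}$ ($Q = \frac{-20 + 19}{26 + 18} = - \frac{1}{44} \approx -0.022727$)
$Q \left(-658\right) = \left(- \frac{1}{44}\right) \left(-658\right) = \frac{329}{22}$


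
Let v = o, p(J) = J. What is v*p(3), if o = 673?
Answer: 2019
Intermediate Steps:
v = 673
v*p(3) = 673*3 = 2019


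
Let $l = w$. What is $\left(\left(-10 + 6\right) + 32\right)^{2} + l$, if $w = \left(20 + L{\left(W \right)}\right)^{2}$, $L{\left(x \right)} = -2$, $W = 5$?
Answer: $1108$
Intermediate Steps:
$w = 324$ ($w = \left(20 - 2\right)^{2} = 18^{2} = 324$)
$l = 324$
$\left(\left(-10 + 6\right) + 32\right)^{2} + l = \left(\left(-10 + 6\right) + 32\right)^{2} + 324 = \left(-4 + 32\right)^{2} + 324 = 28^{2} + 324 = 784 + 324 = 1108$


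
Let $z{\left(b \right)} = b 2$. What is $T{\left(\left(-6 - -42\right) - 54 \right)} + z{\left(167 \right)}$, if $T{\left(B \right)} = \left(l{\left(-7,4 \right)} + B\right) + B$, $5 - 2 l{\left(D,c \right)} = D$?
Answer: $304$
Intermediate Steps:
$l{\left(D,c \right)} = \frac{5}{2} - \frac{D}{2}$
$z{\left(b \right)} = 2 b$
$T{\left(B \right)} = 6 + 2 B$ ($T{\left(B \right)} = \left(\left(\frac{5}{2} - - \frac{7}{2}\right) + B\right) + B = \left(\left(\frac{5}{2} + \frac{7}{2}\right) + B\right) + B = \left(6 + B\right) + B = 6 + 2 B$)
$T{\left(\left(-6 - -42\right) - 54 \right)} + z{\left(167 \right)} = \left(6 + 2 \left(\left(-6 - -42\right) - 54\right)\right) + 2 \cdot 167 = \left(6 + 2 \left(\left(-6 + 42\right) - 54\right)\right) + 334 = \left(6 + 2 \left(36 - 54\right)\right) + 334 = \left(6 + 2 \left(-18\right)\right) + 334 = \left(6 - 36\right) + 334 = -30 + 334 = 304$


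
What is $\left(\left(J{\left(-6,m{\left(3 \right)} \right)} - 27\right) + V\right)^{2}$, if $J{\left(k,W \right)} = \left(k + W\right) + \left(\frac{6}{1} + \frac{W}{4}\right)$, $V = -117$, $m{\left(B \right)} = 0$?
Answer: $20736$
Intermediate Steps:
$J{\left(k,W \right)} = 6 + k + \frac{5 W}{4}$ ($J{\left(k,W \right)} = \left(W + k\right) + \left(6 \cdot 1 + W \frac{1}{4}\right) = \left(W + k\right) + \left(6 + \frac{W}{4}\right) = 6 + k + \frac{5 W}{4}$)
$\left(\left(J{\left(-6,m{\left(3 \right)} \right)} - 27\right) + V\right)^{2} = \left(\left(\left(6 - 6 + \frac{5}{4} \cdot 0\right) - 27\right) - 117\right)^{2} = \left(\left(\left(6 - 6 + 0\right) - 27\right) - 117\right)^{2} = \left(\left(0 - 27\right) - 117\right)^{2} = \left(-27 - 117\right)^{2} = \left(-144\right)^{2} = 20736$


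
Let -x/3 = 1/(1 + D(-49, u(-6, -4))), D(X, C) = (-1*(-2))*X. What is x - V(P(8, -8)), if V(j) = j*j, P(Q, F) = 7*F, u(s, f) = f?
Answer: -304189/97 ≈ -3136.0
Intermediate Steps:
D(X, C) = 2*X
V(j) = j²
x = 3/97 (x = -3/(1 + 2*(-49)) = -3/(1 - 98) = -3/(-97) = -3*(-1/97) = 3/97 ≈ 0.030928)
x - V(P(8, -8)) = 3/97 - (7*(-8))² = 3/97 - 1*(-56)² = 3/97 - 1*3136 = 3/97 - 3136 = -304189/97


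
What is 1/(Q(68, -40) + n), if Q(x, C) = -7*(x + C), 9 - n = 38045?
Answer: -1/38232 ≈ -2.6156e-5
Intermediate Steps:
n = -38036 (n = 9 - 1*38045 = 9 - 38045 = -38036)
Q(x, C) = -7*C - 7*x (Q(x, C) = -7*(C + x) = -7*C - 7*x)
1/(Q(68, -40) + n) = 1/((-7*(-40) - 7*68) - 38036) = 1/((280 - 476) - 38036) = 1/(-196 - 38036) = 1/(-38232) = -1/38232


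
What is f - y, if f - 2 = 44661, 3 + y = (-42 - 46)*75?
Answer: 51266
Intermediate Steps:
y = -6603 (y = -3 + (-42 - 46)*75 = -3 - 88*75 = -3 - 6600 = -6603)
f = 44663 (f = 2 + 44661 = 44663)
f - y = 44663 - 1*(-6603) = 44663 + 6603 = 51266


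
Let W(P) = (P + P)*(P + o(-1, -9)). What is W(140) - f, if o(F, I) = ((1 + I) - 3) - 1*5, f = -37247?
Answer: 71967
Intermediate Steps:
o(F, I) = -7 + I (o(F, I) = (-2 + I) - 5 = -7 + I)
W(P) = 2*P*(-16 + P) (W(P) = (P + P)*(P + (-7 - 9)) = (2*P)*(P - 16) = (2*P)*(-16 + P) = 2*P*(-16 + P))
W(140) - f = 2*140*(-16 + 140) - 1*(-37247) = 2*140*124 + 37247 = 34720 + 37247 = 71967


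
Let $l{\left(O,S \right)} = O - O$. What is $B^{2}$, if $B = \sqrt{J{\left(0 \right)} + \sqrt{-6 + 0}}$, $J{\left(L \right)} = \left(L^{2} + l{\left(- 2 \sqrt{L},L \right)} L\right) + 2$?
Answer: $2 + i \sqrt{6} \approx 2.0 + 2.4495 i$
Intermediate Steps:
$l{\left(O,S \right)} = 0$
$J{\left(L \right)} = 2 + L^{2}$ ($J{\left(L \right)} = \left(L^{2} + 0 L\right) + 2 = \left(L^{2} + 0\right) + 2 = L^{2} + 2 = 2 + L^{2}$)
$B = \sqrt{2 + i \sqrt{6}}$ ($B = \sqrt{\left(2 + 0^{2}\right) + \sqrt{-6 + 0}} = \sqrt{\left(2 + 0\right) + \sqrt{-6}} = \sqrt{2 + i \sqrt{6}} \approx 1.6066 + 0.76232 i$)
$B^{2} = \left(\sqrt{2 + i \sqrt{6}}\right)^{2} = 2 + i \sqrt{6}$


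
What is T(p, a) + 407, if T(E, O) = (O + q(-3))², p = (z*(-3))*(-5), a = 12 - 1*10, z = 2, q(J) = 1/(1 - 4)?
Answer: 3688/9 ≈ 409.78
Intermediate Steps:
q(J) = -⅓ (q(J) = 1/(-3) = -⅓)
a = 2 (a = 12 - 10 = 2)
p = 30 (p = (2*(-3))*(-5) = -6*(-5) = 30)
T(E, O) = (-⅓ + O)² (T(E, O) = (O - ⅓)² = (-⅓ + O)²)
T(p, a) + 407 = (-1 + 3*2)²/9 + 407 = (-1 + 6)²/9 + 407 = (⅑)*5² + 407 = (⅑)*25 + 407 = 25/9 + 407 = 3688/9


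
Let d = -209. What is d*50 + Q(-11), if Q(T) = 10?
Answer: -10440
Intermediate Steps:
d*50 + Q(-11) = -209*50 + 10 = -10450 + 10 = -10440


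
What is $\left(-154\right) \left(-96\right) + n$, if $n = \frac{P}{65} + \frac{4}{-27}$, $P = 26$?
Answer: $\frac{1995874}{135} \approx 14784.0$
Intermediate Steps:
$n = \frac{34}{135}$ ($n = \frac{26}{65} + \frac{4}{-27} = 26 \cdot \frac{1}{65} + 4 \left(- \frac{1}{27}\right) = \frac{2}{5} - \frac{4}{27} = \frac{34}{135} \approx 0.25185$)
$\left(-154\right) \left(-96\right) + n = \left(-154\right) \left(-96\right) + \frac{34}{135} = 14784 + \frac{34}{135} = \frac{1995874}{135}$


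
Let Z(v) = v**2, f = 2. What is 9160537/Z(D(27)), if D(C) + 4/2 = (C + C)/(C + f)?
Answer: 7704011617/16 ≈ 4.8150e+8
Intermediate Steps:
D(C) = -2 + 2*C/(2 + C) (D(C) = -2 + (C + C)/(C + 2) = -2 + (2*C)/(2 + C) = -2 + 2*C/(2 + C))
9160537/Z(D(27)) = 9160537/((-4/(2 + 27))**2) = 9160537/((-4/29)**2) = 9160537/(16/841) = 9160537*(841/16) = 7704011617/16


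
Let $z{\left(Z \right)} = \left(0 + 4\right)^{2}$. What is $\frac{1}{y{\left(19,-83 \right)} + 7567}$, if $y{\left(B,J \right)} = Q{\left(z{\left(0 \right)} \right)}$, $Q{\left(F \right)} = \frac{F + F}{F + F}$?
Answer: $\frac{1}{7568} \approx 0.00013214$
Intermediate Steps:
$z{\left(Z \right)} = 16$ ($z{\left(Z \right)} = 4^{2} = 16$)
$Q{\left(F \right)} = 1$ ($Q{\left(F \right)} = \frac{2 F}{2 F} = 2 F \frac{1}{2 F} = 1$)
$y{\left(B,J \right)} = 1$
$\frac{1}{y{\left(19,-83 \right)} + 7567} = \frac{1}{1 + 7567} = \frac{1}{7568}$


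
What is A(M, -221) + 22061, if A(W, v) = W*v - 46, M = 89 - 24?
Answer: 7650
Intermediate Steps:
M = 65
A(W, v) = -46 + W*v
A(M, -221) + 22061 = (-46 + 65*(-221)) + 22061 = (-46 - 14365) + 22061 = -14411 + 22061 = 7650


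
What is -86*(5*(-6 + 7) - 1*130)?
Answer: 10750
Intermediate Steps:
-86*(5*(-6 + 7) - 1*130) = -86*(5*1 - 130) = -86*(5 - 130) = -86*(-125) = 10750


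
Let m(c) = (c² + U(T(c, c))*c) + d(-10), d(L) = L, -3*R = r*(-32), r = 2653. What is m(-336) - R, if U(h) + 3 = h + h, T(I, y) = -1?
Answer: 258802/3 ≈ 86267.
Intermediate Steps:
R = 84896/3 (R = -2653*(-32)/3 = -⅓*(-84896) = 84896/3 ≈ 28299.)
U(h) = -3 + 2*h (U(h) = -3 + (h + h) = -3 + 2*h)
m(c) = -10 + c² - 5*c (m(c) = (c² + (-3 + 2*(-1))*c) - 10 = (c² + (-3 - 2)*c) - 10 = (c² - 5*c) - 10 = -10 + c² - 5*c)
m(-336) - R = (-10 + (-336)² - 5*(-336)) - 1*84896/3 = (-10 + 112896 + 1680) - 84896/3 = 114566 - 84896/3 = 258802/3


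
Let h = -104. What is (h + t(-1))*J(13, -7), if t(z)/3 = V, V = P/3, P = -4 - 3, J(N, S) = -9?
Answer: 999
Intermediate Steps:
P = -7
V = -7/3 ≈ -2.3333
t(z) = -7 (t(z) = 3*(-7/3) = -7)
(h + t(-1))*J(13, -7) = (-104 - 7)*(-9) = -111*(-9) = 999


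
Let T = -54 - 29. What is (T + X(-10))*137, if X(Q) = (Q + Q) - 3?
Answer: -14522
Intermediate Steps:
T = -83
X(Q) = -3 + 2*Q (X(Q) = 2*Q - 3 = -3 + 2*Q)
(T + X(-10))*137 = (-83 + (-3 + 2*(-10)))*137 = (-83 + (-3 - 20))*137 = (-83 - 23)*137 = -106*137 = -14522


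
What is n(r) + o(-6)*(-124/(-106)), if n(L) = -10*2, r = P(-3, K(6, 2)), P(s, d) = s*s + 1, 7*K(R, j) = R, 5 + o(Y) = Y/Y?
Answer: -1308/53 ≈ -24.679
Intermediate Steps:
o(Y) = -4 (o(Y) = -5 + Y/Y = -5 + 1 = -4)
K(R, j) = R/7
P(s, d) = 1 + s² (P(s, d) = s² + 1 = 1 + s²)
r = 10 (r = 1 + (-3)² = 1 + 9 = 10)
n(L) = -20
n(r) + o(-6)*(-124/(-106)) = -20 - (-496)/(-106) = -20 - (-496)*(-1)/106 = -20 - 4*62/53 = -20 - 248/53 = -1308/53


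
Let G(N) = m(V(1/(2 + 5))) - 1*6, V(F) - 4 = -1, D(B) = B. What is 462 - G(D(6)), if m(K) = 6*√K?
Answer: 468 - 6*√3 ≈ 457.61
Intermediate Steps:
V(F) = 3 (V(F) = 4 - 1 = 3)
G(N) = -6 + 6*√3 (G(N) = 6*√3 - 1*6 = 6*√3 - 6 = -6 + 6*√3)
462 - G(D(6)) = 462 - (-6 + 6*√3) = 462 + (6 - 6*√3) = 468 - 6*√3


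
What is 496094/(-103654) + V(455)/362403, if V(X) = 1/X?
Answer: -40901304456328/8545928427855 ≈ -4.7861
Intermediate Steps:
496094/(-103654) + V(455)/362403 = 496094/(-103654) + 1/(455*362403) = 496094*(-1/103654) + (1/455)*(1/362403) = -248047/51827 + 1/164893365 = -40901304456328/8545928427855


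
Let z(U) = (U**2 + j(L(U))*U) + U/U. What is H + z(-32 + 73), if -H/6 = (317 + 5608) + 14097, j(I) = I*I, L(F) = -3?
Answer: -118081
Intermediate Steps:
j(I) = I**2
z(U) = 1 + U**2 + 9*U (z(U) = (U**2 + (-3)**2*U) + U/U = (U**2 + 9*U) + 1 = 1 + U**2 + 9*U)
H = -120132 (H = -6*((317 + 5608) + 14097) = -6*(5925 + 14097) = -6*20022 = -120132)
H + z(-32 + 73) = -120132 + (1 + (-32 + 73)**2 + 9*(-32 + 73)) = -120132 + (1 + 41**2 + 9*41) = -120132 + (1 + 1681 + 369) = -120132 + 2051 = -118081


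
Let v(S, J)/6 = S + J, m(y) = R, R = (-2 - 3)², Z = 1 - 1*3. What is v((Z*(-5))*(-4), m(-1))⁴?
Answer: 65610000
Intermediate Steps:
Z = -2 (Z = 1 - 3 = -2)
R = 25 (R = (-5)² = 25)
m(y) = 25
v(S, J) = 6*J + 6*S (v(S, J) = 6*(S + J) = 6*(J + S) = 6*J + 6*S)
v((Z*(-5))*(-4), m(-1))⁴ = (6*25 + 6*(-2*(-5)*(-4)))⁴ = (150 + 6*(10*(-4)))⁴ = (150 + 6*(-40))⁴ = (150 - 240)⁴ = (-90)⁴ = 65610000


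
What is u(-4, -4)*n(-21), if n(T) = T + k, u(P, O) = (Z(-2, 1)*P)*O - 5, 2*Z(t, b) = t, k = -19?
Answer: 840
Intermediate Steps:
Z(t, b) = t/2
u(P, O) = -5 - O*P (u(P, O) = (((½)*(-2))*P)*O - 5 = (-P)*O - 5 = -O*P - 5 = -5 - O*P)
n(T) = -19 + T (n(T) = T - 19 = -19 + T)
u(-4, -4)*n(-21) = (-5 - 1*(-4)*(-4))*(-19 - 21) = (-5 - 16)*(-40) = -21*(-40) = 840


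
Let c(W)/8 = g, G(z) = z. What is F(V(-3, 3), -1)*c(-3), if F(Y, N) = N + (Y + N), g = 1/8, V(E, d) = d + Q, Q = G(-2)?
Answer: -1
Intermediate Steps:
Q = -2
V(E, d) = -2 + d (V(E, d) = d - 2 = -2 + d)
g = 1/8 ≈ 0.12500
F(Y, N) = Y + 2*N (F(Y, N) = N + (N + Y) = Y + 2*N)
c(W) = 1 (c(W) = 8*(1/8) = 1)
F(V(-3, 3), -1)*c(-3) = ((-2 + 3) + 2*(-1))*1 = (1 - 2)*1 = -1*1 = -1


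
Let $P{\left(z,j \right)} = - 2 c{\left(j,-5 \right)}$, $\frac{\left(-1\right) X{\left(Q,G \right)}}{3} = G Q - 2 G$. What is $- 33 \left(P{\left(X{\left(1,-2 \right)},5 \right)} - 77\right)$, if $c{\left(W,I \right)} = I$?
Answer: $2211$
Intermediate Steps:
$X{\left(Q,G \right)} = 6 G - 3 G Q$ ($X{\left(Q,G \right)} = - 3 \left(G Q - 2 G\right) = - 3 \left(- 2 G + G Q\right) = 6 G - 3 G Q$)
$P{\left(z,j \right)} = 10$ ($P{\left(z,j \right)} = \left(-2\right) \left(-5\right) = 10$)
$- 33 \left(P{\left(X{\left(1,-2 \right)},5 \right)} - 77\right) = - 33 \left(10 - 77\right) = \left(-33\right) \left(-67\right) = 2211$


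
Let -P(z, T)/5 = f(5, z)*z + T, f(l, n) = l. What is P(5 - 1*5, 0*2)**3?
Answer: 0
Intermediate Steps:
P(z, T) = -25*z - 5*T (P(z, T) = -5*(5*z + T) = -5*(T + 5*z) = -25*z - 5*T)
P(5 - 1*5, 0*2)**3 = (-25*(5 - 1*5) - 0*2)**3 = (-25*(5 - 5) - 5*0)**3 = (-25*0 + 0)**3 = (0 + 0)**3 = 0**3 = 0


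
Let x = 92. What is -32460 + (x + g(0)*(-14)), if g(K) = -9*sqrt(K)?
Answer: -32368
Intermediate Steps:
-32460 + (x + g(0)*(-14)) = -32460 + (92 - 9*sqrt(0)*(-14)) = -32460 + (92 - 9*0*(-14)) = -32460 + (92 + 0*(-14)) = -32460 + (92 + 0) = -32460 + 92 = -32368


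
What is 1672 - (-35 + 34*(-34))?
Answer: 2863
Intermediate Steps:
1672 - (-35 + 34*(-34)) = 1672 - (-35 - 1156) = 1672 - 1*(-1191) = 1672 + 1191 = 2863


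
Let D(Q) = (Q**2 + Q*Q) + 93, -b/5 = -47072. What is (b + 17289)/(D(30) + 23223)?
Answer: 252649/25116 ≈ 10.059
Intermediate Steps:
b = 235360 (b = -5*(-47072) = 235360)
D(Q) = 93 + 2*Q**2 (D(Q) = (Q**2 + Q**2) + 93 = 2*Q**2 + 93 = 93 + 2*Q**2)
(b + 17289)/(D(30) + 23223) = (235360 + 17289)/((93 + 2*30**2) + 23223) = 252649/((93 + 2*900) + 23223) = 252649/((93 + 1800) + 23223) = 252649/(1893 + 23223) = 252649/25116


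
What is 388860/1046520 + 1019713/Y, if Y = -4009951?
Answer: 8202658285/69941565342 ≈ 0.11728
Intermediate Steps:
388860/1046520 + 1019713/Y = 388860/1046520 + 1019713/(-4009951) = 388860*(1/1046520) + 1019713*(-1/4009951) = 6481/17442 - 1019713/4009951 = 8202658285/69941565342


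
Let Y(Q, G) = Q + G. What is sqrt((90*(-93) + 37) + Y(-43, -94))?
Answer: 11*I*sqrt(70) ≈ 92.033*I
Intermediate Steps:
Y(Q, G) = G + Q
sqrt((90*(-93) + 37) + Y(-43, -94)) = sqrt((90*(-93) + 37) + (-94 - 43)) = sqrt((-8370 + 37) - 137) = sqrt(-8333 - 137) = sqrt(-8470) = 11*I*sqrt(70)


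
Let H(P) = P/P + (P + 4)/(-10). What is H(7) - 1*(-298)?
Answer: 2979/10 ≈ 297.90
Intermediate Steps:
H(P) = ⅗ - P/10 (H(P) = 1 + (4 + P)*(-⅒) = 1 + (-⅖ - P/10) = ⅗ - P/10)
H(7) - 1*(-298) = (⅗ - ⅒*7) - 1*(-298) = (⅗ - 7/10) + 298 = -⅒ + 298 = 2979/10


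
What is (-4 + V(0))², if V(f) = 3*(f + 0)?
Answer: 16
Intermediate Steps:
V(f) = 3*f
(-4 + V(0))² = (-4 + 3*0)² = (-4 + 0)² = (-4)² = 16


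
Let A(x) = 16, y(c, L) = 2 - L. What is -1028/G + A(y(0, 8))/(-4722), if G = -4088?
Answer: 598601/2412942 ≈ 0.24808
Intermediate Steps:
-1028/G + A(y(0, 8))/(-4722) = -1028/(-4088) + 16/(-4722) = -1028*(-1/4088) + 16*(-1/4722) = 257/1022 - 8/2361 = 598601/2412942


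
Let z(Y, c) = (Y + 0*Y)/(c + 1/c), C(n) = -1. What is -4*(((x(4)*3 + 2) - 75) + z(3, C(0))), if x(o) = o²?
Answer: 106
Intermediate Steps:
z(Y, c) = Y/(c + 1/c) (z(Y, c) = (Y + 0)/(c + 1/c) = Y/(c + 1/c))
-4*(((x(4)*3 + 2) - 75) + z(3, C(0))) = -4*(((4²*3 + 2) - 75) + 3*(-1)/(1 + (-1)²)) = -4*(((16*3 + 2) - 75) + 3*(-1)/(1 + 1)) = -4*(((48 + 2) - 75) + 3*(-1)/2) = -4*((50 - 75) + 3*(-1)*(½)) = -4*(-25 - 3/2) = -4*(-53/2) = 106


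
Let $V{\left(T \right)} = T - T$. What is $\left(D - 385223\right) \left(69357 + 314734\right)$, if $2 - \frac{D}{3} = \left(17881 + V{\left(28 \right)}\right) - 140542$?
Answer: $-6619424294$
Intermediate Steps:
$V{\left(T \right)} = 0$
$D = 367989$ ($D = 6 - 3 \left(\left(17881 + 0\right) - 140542\right) = 6 - 3 \left(17881 - 140542\right) = 6 - -367983 = 6 + 367983 = 367989$)
$\left(D - 385223\right) \left(69357 + 314734\right) = \left(367989 - 385223\right) \left(69357 + 314734\right) = \left(-17234\right) 384091 = -6619424294$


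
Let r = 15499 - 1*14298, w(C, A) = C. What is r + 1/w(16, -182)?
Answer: 19217/16 ≈ 1201.1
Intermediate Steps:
r = 1201 (r = 15499 - 14298 = 1201)
r + 1/w(16, -182) = 1201 + 1/16 = 19217/16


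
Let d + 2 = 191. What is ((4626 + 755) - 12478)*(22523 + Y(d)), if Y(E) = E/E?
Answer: -159852828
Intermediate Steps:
d = 189 (d = -2 + 191 = 189)
Y(E) = 1
((4626 + 755) - 12478)*(22523 + Y(d)) = ((4626 + 755) - 12478)*(22523 + 1) = (5381 - 12478)*22524 = -7097*22524 = -159852828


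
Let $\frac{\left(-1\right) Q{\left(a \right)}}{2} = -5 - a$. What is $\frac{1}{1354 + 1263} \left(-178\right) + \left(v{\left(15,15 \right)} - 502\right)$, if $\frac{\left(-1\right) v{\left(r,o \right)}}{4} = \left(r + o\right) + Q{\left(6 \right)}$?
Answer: $- \frac{1858248}{2617} \approx -710.07$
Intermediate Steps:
$Q{\left(a \right)} = 10 + 2 a$ ($Q{\left(a \right)} = - 2 \left(-5 - a\right) = 10 + 2 a$)
$v{\left(r,o \right)} = -88 - 4 o - 4 r$ ($v{\left(r,o \right)} = - 4 \left(\left(r + o\right) + \left(10 + 2 \cdot 6\right)\right) = - 4 \left(\left(o + r\right) + \left(10 + 12\right)\right) = - 4 \left(\left(o + r\right) + 22\right) = - 4 \left(22 + o + r\right) = -88 - 4 o - 4 r$)
$\frac{1}{1354 + 1263} \left(-178\right) + \left(v{\left(15,15 \right)} - 502\right) = \frac{1}{1354 + 1263} \left(-178\right) - 710 = \frac{1}{2617} \left(-178\right) - 710 = - \frac{178}{2617} - 710 = - \frac{1858248}{2617}$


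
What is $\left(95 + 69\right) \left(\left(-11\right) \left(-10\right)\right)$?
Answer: $18040$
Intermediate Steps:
$\left(95 + 69\right) \left(\left(-11\right) \left(-10\right)\right) = 164 \cdot 110 = 18040$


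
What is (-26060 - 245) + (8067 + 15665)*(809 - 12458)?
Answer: -276480373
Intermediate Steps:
(-26060 - 245) + (8067 + 15665)*(809 - 12458) = -26305 + 23732*(-11649) = -26305 - 276454068 = -276480373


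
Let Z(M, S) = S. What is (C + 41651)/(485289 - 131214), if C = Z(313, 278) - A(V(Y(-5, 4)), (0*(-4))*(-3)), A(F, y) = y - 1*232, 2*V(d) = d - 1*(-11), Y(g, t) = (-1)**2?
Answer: 42161/354075 ≈ 0.11907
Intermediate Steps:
Y(g, t) = 1
V(d) = 11/2 + d/2 (V(d) = (d - 1*(-11))/2 = (d + 11)/2 = (11 + d)/2 = 11/2 + d/2)
A(F, y) = -232 + y (A(F, y) = y - 232 = -232 + y)
C = 510 (C = 278 - (-232 + (0*(-4))*(-3)) = 278 - (-232 + 0*(-3)) = 278 - (-232 + 0) = 278 - 1*(-232) = 278 + 232 = 510)
(C + 41651)/(485289 - 131214) = (510 + 41651)/(485289 - 131214) = 42161/354075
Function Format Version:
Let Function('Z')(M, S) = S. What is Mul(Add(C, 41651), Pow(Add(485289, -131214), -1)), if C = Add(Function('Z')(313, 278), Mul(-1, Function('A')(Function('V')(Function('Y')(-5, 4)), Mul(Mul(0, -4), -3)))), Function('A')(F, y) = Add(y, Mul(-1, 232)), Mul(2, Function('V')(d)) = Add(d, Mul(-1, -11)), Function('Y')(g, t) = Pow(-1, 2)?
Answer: Rational(42161, 354075) ≈ 0.11907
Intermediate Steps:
Function('Y')(g, t) = 1
Function('V')(d) = Add(Rational(11, 2), Mul(Rational(1, 2), d)) (Function('V')(d) = Mul(Rational(1, 2), Add(d, Mul(-1, -11))) = Mul(Rational(1, 2), Add(d, 11)) = Mul(Rational(1, 2), Add(11, d)) = Add(Rational(11, 2), Mul(Rational(1, 2), d)))
Function('A')(F, y) = Add(-232, y) (Function('A')(F, y) = Add(y, -232) = Add(-232, y))
C = 510 (C = Add(278, Mul(-1, Add(-232, Mul(Mul(0, -4), -3)))) = Add(278, Mul(-1, Add(-232, Mul(0, -3)))) = Add(278, Mul(-1, Add(-232, 0))) = Add(278, Mul(-1, -232)) = Add(278, 232) = 510)
Mul(Add(C, 41651), Pow(Add(485289, -131214), -1)) = Mul(Add(510, 41651), Pow(Add(485289, -131214), -1)) = Mul(42161, Pow(354075, -1)) = Mul(42161, Rational(1, 354075)) = Rational(42161, 354075)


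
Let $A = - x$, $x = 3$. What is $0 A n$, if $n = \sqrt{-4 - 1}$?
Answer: $0$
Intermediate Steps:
$n = i \sqrt{5}$ ($n = \sqrt{-5} = i \sqrt{5} \approx 2.2361 i$)
$A = -3$ ($A = \left(-1\right) 3 = -3$)
$0 A n = 0 \left(-3\right) i \sqrt{5} = 0 i \sqrt{5} = 0$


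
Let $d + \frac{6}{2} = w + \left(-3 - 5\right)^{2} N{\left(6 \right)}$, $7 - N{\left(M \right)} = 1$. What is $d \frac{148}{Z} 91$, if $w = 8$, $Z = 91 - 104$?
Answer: $-403004$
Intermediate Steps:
$Z = -13$ ($Z = 91 - 104 = -13$)
$N{\left(M \right)} = 6$ ($N{\left(M \right)} = 7 - 1 = 6$)
$d = 389$ ($d = -3 + \left(8 + \left(-3 - 5\right)^{2} \cdot 6\right) = -3 + \left(8 + \left(-8\right)^{2} \cdot 6\right) = -3 + \left(8 + 64 \cdot 6\right) = -3 + \left(8 + 384\right) = -3 + 392 = 389$)
$d \frac{148}{Z} 91 = 389 \frac{148}{-13} \cdot 91 = 389 \cdot 148 \left(- \frac{1}{13}\right) 91 = 389 \left(- \frac{148}{13}\right) 91 = \left(- \frac{57572}{13}\right) 91 = -403004$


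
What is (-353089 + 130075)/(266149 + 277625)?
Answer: -3379/8239 ≈ -0.41012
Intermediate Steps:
(-353089 + 130075)/(266149 + 277625) = -223014/543774 = -223014*1/543774 = -3379/8239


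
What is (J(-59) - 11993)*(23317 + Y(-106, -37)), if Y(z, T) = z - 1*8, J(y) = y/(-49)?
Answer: -13634036394/49 ≈ -2.7825e+8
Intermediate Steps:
J(y) = -y/49 (J(y) = y*(-1/49) = -y/49)
Y(z, T) = -8 + z (Y(z, T) = z - 8 = -8 + z)
(J(-59) - 11993)*(23317 + Y(-106, -37)) = (-1/49*(-59) - 11993)*(23317 + (-8 - 106)) = (59/49 - 11993)*(23317 - 114) = -587598/49*23203 = -13634036394/49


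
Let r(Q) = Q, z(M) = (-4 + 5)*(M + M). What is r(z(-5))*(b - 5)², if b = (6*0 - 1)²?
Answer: -160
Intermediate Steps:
z(M) = 2*M (z(M) = 1*(2*M) = 2*M)
b = 1 (b = (0 - 1)² = (-1)² = 1)
r(z(-5))*(b - 5)² = (2*(-5))*(1 - 5)² = -10*(-4)² = -10*16 = -160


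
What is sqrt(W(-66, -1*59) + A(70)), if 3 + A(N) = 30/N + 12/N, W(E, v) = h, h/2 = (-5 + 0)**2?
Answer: sqrt(1190)/5 ≈ 6.8993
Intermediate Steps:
h = 50 (h = 2*(-5 + 0)**2 = 2*(-5)**2 = 2*25 = 50)
W(E, v) = 50
A(N) = -3 + 42/N (A(N) = -3 + (30/N + 12/N) = -3 + 42/N)
sqrt(W(-66, -1*59) + A(70)) = sqrt(50 + (-3 + 42/70)) = sqrt(50 + (-3 + 42*(1/70))) = sqrt(50 + (-3 + 3/5)) = sqrt(50 - 12/5) = sqrt(238/5) = sqrt(1190)/5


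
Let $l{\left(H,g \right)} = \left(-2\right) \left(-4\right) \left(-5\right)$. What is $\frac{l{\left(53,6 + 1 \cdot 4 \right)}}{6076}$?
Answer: $- \frac{10}{1519} \approx -0.0065833$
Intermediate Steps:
$l{\left(H,g \right)} = -40$ ($l{\left(H,g \right)} = 8 \left(-5\right) = -40$)
$\frac{l{\left(53,6 + 1 \cdot 4 \right)}}{6076} = - \frac{40}{6076} = \left(-40\right) \frac{1}{6076} = - \frac{10}{1519}$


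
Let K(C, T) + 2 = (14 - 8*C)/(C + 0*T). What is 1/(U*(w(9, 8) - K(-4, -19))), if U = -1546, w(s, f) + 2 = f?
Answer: -1/30147 ≈ -3.3171e-5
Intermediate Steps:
w(s, f) = -2 + f
K(C, T) = -2 + (14 - 8*C)/C (K(C, T) = -2 + (14 - 8*C)/(C + 0*T) = -2 + (14 - 8*C)/(C + 0) = -2 + (14 - 8*C)/C)
1/(U*(w(9, 8) - K(-4, -19))) = 1/(-1546*((-2 + 8) - (-10 + 14/(-4)))) = 1/(-1546*(6 - (-10 + 14*(-¼)))) = 1/(-1546*(6 - (-10 - 7/2))) = 1/(-1546*(6 - 1*(-27/2))) = 1/(-1546*(6 + 27/2)) = 1/(-1546*39/2) = 1/(-30147) = -1/30147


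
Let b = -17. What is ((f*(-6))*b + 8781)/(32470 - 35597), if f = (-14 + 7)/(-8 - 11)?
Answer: -167553/59413 ≈ -2.8201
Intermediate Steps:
f = 7/19 (f = -7/(-19) = -7*(-1/19) = 7/19 ≈ 0.36842)
((f*(-6))*b + 8781)/(32470 - 35597) = (((7/19)*(-6))*(-17) + 8781)/(32470 - 35597) = (-42/19*(-17) + 8781)/(-3127) = (714/19 + 8781)*(-1/3127) = (167553/19)*(-1/3127) = -167553/59413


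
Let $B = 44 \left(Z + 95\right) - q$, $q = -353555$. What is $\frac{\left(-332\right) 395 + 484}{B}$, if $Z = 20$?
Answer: $- \frac{130656}{358615} \approx -0.36434$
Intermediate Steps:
$B = 358615$ ($B = 44 \left(20 + 95\right) - -353555 = 44 \cdot 115 + 353555 = 5060 + 353555 = 358615$)
$\frac{\left(-332\right) 395 + 484}{B} = \frac{\left(-332\right) 395 + 484}{358615} = \left(-131140 + 484\right) \frac{1}{358615} = \left(-130656\right) \frac{1}{358615} = - \frac{130656}{358615}$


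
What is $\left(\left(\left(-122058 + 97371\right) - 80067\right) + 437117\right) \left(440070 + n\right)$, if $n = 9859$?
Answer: $149539752227$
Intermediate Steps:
$\left(\left(\left(-122058 + 97371\right) - 80067\right) + 437117\right) \left(440070 + n\right) = \left(\left(\left(-122058 + 97371\right) - 80067\right) + 437117\right) \left(440070 + 9859\right) = \left(\left(-24687 - 80067\right) + 437117\right) 449929 = \left(-104754 + 437117\right) 449929 = 332363 \cdot 449929 = 149539752227$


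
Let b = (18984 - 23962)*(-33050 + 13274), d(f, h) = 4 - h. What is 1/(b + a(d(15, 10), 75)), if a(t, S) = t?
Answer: 1/98444922 ≈ 1.0158e-8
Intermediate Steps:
b = 98444928 (b = -4978*(-19776) = 98444928)
1/(b + a(d(15, 10), 75)) = 1/(98444928 + (4 - 1*10)) = 1/(98444928 + (4 - 10)) = 1/(98444928 - 6) = 1/98444922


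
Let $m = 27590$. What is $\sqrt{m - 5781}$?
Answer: $\sqrt{21809} \approx 147.68$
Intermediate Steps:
$\sqrt{m - 5781} = \sqrt{27590 - 5781} = \sqrt{21809}$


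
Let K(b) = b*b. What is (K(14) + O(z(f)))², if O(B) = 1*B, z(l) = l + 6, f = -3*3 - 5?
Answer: 35344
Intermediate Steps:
f = -14 (f = -9 - 5 = -14)
K(b) = b²
z(l) = 6 + l
O(B) = B
(K(14) + O(z(f)))² = (14² + (6 - 14))² = (196 - 8)² = 188² = 35344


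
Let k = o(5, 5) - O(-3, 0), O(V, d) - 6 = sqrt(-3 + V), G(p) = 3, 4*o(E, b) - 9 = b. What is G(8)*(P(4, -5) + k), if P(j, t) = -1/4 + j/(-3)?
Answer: -49/4 - 3*I*sqrt(6) ≈ -12.25 - 7.3485*I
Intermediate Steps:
o(E, b) = 9/4 + b/4
P(j, t) = -1/4 - j/3 (P(j, t) = -1*1/4 + j*(-1/3) = -1/4 - j/3)
O(V, d) = 6 + sqrt(-3 + V)
k = -5/2 - I*sqrt(6) (k = (9/4 + (1/4)*5) - (6 + sqrt(-3 - 3)) = (9/4 + 5/4) - (6 + sqrt(-6)) = 7/2 - (6 + I*sqrt(6)) = 7/2 + (-6 - I*sqrt(6)) = -5/2 - I*sqrt(6) ≈ -2.5 - 2.4495*I)
G(8)*(P(4, -5) + k) = 3*((-1/4 - 1/3*4) + (-5/2 - I*sqrt(6))) = 3*((-1/4 - 4/3) + (-5/2 - I*sqrt(6))) = 3*(-19/12 + (-5/2 - I*sqrt(6))) = 3*(-49/12 - I*sqrt(6)) = -49/4 - 3*I*sqrt(6)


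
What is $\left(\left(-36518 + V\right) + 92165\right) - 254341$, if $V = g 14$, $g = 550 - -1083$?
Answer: $-175832$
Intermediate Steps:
$g = 1633$ ($g = 550 + 1083 = 1633$)
$V = 22862$ ($V = 1633 \cdot 14 = 22862$)
$\left(\left(-36518 + V\right) + 92165\right) - 254341 = \left(\left(-36518 + 22862\right) + 92165\right) - 254341 = \left(-13656 + 92165\right) - 254341 = 78509 - 254341 = -175832$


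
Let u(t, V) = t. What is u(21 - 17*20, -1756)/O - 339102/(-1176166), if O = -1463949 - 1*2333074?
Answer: 643976645150/2232964676909 ≈ 0.28840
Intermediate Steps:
O = -3797023 (O = -1463949 - 2333074 = -3797023)
u(21 - 17*20, -1756)/O - 339102/(-1176166) = (21 - 17*20)/(-3797023) - 339102/(-1176166) = (21 - 340)*(-1/3797023) - 339102*(-1/1176166) = -319*(-1/3797023) + 169551/588083 = 319/3797023 + 169551/588083 = 643976645150/2232964676909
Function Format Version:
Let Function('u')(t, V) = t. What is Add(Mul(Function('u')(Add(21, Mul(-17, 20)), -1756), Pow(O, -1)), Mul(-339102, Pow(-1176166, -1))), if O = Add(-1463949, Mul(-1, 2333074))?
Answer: Rational(643976645150, 2232964676909) ≈ 0.28840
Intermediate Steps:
O = -3797023 (O = Add(-1463949, -2333074) = -3797023)
Add(Mul(Function('u')(Add(21, Mul(-17, 20)), -1756), Pow(O, -1)), Mul(-339102, Pow(-1176166, -1))) = Add(Mul(Add(21, Mul(-17, 20)), Pow(-3797023, -1)), Mul(-339102, Pow(-1176166, -1))) = Add(Mul(Add(21, -340), Rational(-1, 3797023)), Mul(-339102, Rational(-1, 1176166))) = Add(Mul(-319, Rational(-1, 3797023)), Rational(169551, 588083)) = Add(Rational(319, 3797023), Rational(169551, 588083)) = Rational(643976645150, 2232964676909)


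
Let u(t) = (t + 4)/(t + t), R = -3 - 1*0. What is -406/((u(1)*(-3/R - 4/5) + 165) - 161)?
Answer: -812/9 ≈ -90.222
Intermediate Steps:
R = -3 (R = -3 + 0 = -3)
u(t) = (4 + t)/(2*t) (u(t) = (4 + t)/((2*t)) = (4 + t)*(1/(2*t)) = (4 + t)/(2*t))
-406/((u(1)*(-3/R - 4/5) + 165) - 161) = -406/((((½)*(4 + 1)/1)*(-3/(-3) - 4/5) + 165) - 161) = -406/((((½)*1*5)*(-3*(-⅓) - 4*⅕) + 165) - 161) = -406/((5*(1 - ⅘)/2 + 165) - 161) = -406/(((5/2)*(⅕) + 165) - 161) = -406/((½ + 165) - 161) = -406/(331/2 - 161) = -406/9/2 = -406*2/9 = -812/9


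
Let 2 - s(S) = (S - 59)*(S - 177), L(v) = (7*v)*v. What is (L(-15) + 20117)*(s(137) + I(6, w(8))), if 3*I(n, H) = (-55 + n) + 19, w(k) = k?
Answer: 67505504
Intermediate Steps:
L(v) = 7*v²
s(S) = 2 - (-177 + S)*(-59 + S) (s(S) = 2 - (S - 59)*(S - 177) = 2 - (-59 + S)*(-177 + S) = 2 - (-177 + S)*(-59 + S))
I(n, H) = -12 + n/3 (I(n, H) = ((-55 + n) + 19)/3 = (-36 + n)/3 = -12 + n/3)
(L(-15) + 20117)*(s(137) + I(6, w(8))) = (7*(-15)² + 20117)*((-10441 - 1*137² + 236*137) + (-12 + (⅓)*6)) = (7*225 + 20117)*((-10441 - 1*18769 + 32332) + (-12 + 2)) = (1575 + 20117)*((-10441 - 18769 + 32332) - 10) = 21692*(3122 - 10) = 21692*3112 = 67505504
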